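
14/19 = 0.74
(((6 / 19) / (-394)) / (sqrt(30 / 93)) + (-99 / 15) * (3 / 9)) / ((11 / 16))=-16 / 5 - 24 * sqrt(310) / 205865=-3.20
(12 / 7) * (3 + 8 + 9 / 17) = 336 / 17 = 19.76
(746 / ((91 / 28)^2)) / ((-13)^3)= -11936 / 371293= -0.03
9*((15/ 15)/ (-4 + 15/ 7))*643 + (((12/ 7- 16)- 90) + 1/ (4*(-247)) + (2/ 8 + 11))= -11097115/ 3458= -3209.11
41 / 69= 0.59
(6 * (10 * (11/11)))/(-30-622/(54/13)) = -1620/4853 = -0.33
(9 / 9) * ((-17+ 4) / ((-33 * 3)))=13 / 99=0.13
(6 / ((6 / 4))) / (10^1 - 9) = 4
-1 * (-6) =6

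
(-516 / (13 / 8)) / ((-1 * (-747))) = -1376 / 3237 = -0.43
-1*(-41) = 41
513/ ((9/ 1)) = 57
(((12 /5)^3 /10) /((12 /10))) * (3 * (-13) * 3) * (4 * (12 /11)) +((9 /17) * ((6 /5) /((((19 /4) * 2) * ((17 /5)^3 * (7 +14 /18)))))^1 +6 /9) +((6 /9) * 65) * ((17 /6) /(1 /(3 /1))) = -3347247480147 /15273902875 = -219.15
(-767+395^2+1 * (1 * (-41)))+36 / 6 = 155223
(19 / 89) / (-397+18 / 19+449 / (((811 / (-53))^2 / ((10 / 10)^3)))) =-237437281 / 438359438194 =-0.00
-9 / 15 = -3 / 5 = -0.60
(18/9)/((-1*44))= -1/22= -0.05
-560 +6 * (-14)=-644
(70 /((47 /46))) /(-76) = -805 /893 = -0.90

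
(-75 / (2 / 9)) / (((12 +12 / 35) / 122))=-53375 / 16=-3335.94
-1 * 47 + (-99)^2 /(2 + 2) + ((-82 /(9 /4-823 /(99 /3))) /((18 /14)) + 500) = 104443829 /35940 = 2906.06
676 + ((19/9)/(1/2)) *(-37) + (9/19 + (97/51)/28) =42351917/81396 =520.32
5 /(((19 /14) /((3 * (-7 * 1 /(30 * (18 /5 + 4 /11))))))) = -2695 /4142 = -0.65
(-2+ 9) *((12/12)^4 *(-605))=-4235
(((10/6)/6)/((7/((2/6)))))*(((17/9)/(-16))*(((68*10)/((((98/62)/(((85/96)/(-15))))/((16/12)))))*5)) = 19037875/72013536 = 0.26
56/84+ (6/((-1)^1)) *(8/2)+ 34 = 32/3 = 10.67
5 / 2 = 2.50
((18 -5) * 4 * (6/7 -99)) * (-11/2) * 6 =1178892/7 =168413.14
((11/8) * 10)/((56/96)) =165/7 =23.57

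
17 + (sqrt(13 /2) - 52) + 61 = 28.55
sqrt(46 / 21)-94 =-94 + sqrt(966) / 21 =-92.52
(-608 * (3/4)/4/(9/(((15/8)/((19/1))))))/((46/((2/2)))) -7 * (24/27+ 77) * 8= -7223149/1656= -4361.80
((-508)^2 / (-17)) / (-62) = 129032 / 527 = 244.84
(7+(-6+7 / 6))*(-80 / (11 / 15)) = -2600 / 11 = -236.36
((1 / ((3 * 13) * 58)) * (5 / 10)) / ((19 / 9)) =3 / 28652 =0.00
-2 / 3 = -0.67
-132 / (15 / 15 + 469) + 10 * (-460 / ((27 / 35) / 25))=-945876782 / 6345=-149074.35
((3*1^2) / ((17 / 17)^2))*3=9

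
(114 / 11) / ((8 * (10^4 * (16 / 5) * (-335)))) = -57 / 471680000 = -0.00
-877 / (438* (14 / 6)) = -877 / 1022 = -0.86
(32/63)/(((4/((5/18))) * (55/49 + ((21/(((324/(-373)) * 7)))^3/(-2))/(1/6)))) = 725760/2565955453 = 0.00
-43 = -43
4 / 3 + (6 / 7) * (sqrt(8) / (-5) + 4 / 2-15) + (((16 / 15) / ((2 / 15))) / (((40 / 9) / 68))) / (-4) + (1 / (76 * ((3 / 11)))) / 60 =-3869539 / 95760-12 * sqrt(2) / 35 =-40.89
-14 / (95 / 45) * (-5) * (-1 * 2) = -1260 / 19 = -66.32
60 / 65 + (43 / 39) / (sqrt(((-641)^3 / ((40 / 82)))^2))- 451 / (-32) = 202372131524221 / 13476357724128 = 15.02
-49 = -49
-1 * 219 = -219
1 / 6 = 0.17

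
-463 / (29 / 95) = -43985 / 29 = -1516.72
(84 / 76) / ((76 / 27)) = 567 / 1444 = 0.39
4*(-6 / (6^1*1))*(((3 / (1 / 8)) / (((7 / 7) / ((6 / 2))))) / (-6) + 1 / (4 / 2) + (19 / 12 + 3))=83 / 3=27.67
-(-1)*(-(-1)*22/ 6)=11/ 3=3.67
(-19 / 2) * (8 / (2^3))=-9.50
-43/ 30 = -1.43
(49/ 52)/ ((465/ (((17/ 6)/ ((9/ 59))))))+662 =864435787/ 1305720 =662.04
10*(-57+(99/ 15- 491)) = -5414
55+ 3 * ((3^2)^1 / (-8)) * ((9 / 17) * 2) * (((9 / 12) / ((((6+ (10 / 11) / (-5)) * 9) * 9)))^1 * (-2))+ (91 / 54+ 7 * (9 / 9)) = 14969201 / 235008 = 63.70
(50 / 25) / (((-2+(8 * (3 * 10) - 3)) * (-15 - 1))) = -1 / 1880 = -0.00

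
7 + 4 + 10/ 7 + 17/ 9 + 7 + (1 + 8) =30.32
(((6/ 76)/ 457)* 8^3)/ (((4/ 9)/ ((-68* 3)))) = -352512/ 8683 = -40.60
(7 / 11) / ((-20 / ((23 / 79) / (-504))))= 23 / 1251360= 0.00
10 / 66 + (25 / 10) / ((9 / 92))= 2545 / 99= 25.71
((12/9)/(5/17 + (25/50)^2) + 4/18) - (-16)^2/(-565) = 588098/188145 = 3.13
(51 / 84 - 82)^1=-2279 / 28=-81.39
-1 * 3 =-3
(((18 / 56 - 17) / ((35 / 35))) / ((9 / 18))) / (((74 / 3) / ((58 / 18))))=-13543 / 3108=-4.36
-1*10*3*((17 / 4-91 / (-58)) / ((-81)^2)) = -0.03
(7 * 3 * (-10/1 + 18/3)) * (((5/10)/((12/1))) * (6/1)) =-21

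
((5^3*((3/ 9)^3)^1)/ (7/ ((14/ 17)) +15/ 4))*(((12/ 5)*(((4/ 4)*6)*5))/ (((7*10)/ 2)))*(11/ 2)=4400/ 1029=4.28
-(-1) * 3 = 3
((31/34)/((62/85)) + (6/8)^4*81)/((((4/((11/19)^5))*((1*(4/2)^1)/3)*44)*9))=100744721/60852609024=0.00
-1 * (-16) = 16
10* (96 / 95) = 192 / 19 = 10.11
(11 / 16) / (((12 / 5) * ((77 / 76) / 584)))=6935 / 42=165.12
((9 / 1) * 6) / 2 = 27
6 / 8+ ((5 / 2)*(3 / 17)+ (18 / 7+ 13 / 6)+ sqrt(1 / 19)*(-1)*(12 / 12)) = 8467 / 1428 - sqrt(19) / 19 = 5.70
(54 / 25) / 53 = 54 / 1325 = 0.04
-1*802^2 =-643204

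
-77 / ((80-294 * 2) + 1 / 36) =2772 / 18287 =0.15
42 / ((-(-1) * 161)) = 0.26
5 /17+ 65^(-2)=0.29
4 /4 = 1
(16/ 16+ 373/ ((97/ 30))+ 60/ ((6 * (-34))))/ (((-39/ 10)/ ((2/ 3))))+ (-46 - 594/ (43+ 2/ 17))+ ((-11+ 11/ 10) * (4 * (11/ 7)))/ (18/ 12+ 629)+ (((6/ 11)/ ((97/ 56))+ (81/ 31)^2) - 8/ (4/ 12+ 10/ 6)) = -76.57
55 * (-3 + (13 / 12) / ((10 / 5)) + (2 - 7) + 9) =2035 / 24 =84.79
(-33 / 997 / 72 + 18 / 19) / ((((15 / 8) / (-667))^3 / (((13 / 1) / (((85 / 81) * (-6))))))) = 10628425672108192 / 120761625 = 88011615.21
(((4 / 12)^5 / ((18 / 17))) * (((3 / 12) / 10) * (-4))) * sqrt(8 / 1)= -17 * sqrt(2) / 21870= -0.00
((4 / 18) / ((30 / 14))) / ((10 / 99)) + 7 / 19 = 1988 / 1425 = 1.40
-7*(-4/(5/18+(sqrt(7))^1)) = -2520/2243+9072*sqrt(7)/2243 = 9.58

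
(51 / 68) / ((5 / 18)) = 27 / 10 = 2.70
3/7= 0.43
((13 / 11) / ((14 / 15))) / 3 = 65 / 154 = 0.42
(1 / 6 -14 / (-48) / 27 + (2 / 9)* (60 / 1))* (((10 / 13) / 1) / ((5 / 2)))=8755 / 2106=4.16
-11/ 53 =-0.21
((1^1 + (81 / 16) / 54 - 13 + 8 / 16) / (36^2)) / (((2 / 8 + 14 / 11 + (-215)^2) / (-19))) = 76285 / 21088169856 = 0.00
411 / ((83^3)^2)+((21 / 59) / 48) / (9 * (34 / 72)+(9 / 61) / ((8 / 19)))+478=41399611723437202193 / 86609774309181790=478.00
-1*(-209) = 209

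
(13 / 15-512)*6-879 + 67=-19394 / 5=-3878.80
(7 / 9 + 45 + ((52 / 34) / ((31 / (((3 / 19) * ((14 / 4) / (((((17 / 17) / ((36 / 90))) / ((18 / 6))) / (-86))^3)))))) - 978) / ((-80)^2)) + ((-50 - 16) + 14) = -398580877561 / 36046800000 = -11.06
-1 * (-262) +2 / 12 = 1573 / 6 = 262.17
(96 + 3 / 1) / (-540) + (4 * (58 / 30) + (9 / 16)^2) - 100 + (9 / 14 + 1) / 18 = -7422293 / 80640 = -92.04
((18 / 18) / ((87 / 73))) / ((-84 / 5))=-365 / 7308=-0.05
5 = 5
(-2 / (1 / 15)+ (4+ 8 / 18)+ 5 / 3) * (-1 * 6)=430 / 3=143.33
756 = 756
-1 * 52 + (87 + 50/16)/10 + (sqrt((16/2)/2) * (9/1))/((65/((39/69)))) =-78809/1840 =-42.83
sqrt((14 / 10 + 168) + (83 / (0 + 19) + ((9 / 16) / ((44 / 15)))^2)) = sqrt(777419228785) / 66880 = 13.18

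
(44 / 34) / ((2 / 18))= 198 / 17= 11.65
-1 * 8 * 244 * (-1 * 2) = 3904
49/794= 0.06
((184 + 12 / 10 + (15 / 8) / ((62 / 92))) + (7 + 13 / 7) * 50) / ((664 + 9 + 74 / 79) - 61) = 216289597 / 210151480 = 1.03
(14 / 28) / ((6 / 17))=17 / 12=1.42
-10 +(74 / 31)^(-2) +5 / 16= -208351 / 21904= -9.51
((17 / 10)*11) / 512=187 / 5120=0.04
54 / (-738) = -3 / 41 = -0.07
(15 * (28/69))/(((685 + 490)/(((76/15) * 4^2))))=34048/81075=0.42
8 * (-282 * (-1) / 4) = 564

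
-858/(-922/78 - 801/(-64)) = -2141568/1735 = -1234.33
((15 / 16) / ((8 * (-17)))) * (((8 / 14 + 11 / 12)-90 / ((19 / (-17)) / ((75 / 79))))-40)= -23916325 / 91452928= -0.26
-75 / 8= -9.38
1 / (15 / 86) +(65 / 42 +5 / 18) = 2381 / 315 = 7.56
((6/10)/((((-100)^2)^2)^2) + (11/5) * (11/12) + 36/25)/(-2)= -518500000000000009/300000000000000000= -1.73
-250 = -250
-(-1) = 1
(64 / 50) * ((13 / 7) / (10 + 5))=416 / 2625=0.16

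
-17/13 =-1.31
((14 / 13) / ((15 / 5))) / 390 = 7 / 7605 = 0.00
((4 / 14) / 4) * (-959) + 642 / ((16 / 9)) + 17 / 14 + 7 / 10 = 82471 / 280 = 294.54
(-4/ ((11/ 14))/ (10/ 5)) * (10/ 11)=-280/ 121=-2.31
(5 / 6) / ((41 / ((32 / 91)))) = 80 / 11193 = 0.01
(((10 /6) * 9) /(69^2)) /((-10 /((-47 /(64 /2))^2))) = -0.00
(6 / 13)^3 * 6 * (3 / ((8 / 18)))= 3.98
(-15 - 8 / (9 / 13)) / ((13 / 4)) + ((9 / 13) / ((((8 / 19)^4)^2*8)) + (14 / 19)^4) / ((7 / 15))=2581174224577199759 / 14325447206633472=180.18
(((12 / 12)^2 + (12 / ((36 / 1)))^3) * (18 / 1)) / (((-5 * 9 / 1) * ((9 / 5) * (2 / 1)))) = -28 / 243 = -0.12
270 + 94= 364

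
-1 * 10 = -10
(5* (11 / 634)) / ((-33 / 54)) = -45 / 317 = -0.14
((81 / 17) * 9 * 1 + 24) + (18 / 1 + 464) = 9331 / 17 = 548.88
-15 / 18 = -5 / 6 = -0.83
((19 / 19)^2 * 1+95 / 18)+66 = 1301 / 18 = 72.28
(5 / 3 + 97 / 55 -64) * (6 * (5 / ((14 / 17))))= -169898 / 77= -2206.47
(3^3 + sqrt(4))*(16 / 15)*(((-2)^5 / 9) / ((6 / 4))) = -29696 / 405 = -73.32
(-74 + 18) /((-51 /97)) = 5432 /51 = 106.51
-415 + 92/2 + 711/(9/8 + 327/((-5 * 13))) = -373053/677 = -551.04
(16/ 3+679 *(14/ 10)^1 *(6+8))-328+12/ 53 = 10323838/ 795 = 12985.96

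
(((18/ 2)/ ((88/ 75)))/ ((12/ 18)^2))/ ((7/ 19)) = 115425/ 2464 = 46.84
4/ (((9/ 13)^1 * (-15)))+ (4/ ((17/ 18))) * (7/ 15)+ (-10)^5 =-99998.41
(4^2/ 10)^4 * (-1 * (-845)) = 692224/ 125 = 5537.79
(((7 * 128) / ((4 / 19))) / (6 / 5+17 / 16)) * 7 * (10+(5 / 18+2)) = 263361280 / 1629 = 161670.52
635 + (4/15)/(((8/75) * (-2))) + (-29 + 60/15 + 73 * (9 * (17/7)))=2204.32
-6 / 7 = -0.86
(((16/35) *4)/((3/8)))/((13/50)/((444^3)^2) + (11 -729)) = -13075145396311818240/1925264084820210892709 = -0.01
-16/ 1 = -16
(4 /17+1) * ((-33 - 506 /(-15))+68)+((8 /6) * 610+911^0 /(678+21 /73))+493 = 390361269 /280585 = 1391.24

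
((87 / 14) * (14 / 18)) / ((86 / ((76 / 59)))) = 551 / 7611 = 0.07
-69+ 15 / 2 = -123 / 2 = -61.50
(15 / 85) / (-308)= -3 / 5236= -0.00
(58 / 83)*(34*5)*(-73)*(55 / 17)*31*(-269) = 19419029300 / 83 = 233964208.43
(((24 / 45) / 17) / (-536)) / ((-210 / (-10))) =-1 / 358785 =-0.00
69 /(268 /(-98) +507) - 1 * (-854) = 21104867 /24709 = 854.14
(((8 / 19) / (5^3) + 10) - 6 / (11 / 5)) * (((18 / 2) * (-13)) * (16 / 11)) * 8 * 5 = -2846757888 / 57475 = -49530.37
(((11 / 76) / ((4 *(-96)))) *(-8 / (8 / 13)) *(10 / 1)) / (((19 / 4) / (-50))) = -17875 / 34656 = -0.52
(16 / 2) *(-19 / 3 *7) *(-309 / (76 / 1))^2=-222789 / 38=-5862.87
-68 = -68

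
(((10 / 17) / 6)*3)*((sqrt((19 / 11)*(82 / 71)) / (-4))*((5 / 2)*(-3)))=75*sqrt(1216798) / 106216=0.78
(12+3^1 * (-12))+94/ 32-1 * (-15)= -97/ 16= -6.06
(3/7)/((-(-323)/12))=0.02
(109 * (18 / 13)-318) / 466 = -1086 / 3029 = -0.36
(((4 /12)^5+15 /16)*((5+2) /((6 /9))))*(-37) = -948199 /2592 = -365.82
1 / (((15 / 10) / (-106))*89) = -212 / 267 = -0.79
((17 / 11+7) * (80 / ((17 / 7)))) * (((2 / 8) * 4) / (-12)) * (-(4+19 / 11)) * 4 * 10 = 5374.04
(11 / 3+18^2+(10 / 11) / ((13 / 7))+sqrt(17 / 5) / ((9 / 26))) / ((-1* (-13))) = 2* sqrt(85) / 45+140779 / 5577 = 25.65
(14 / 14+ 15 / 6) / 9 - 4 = -65 / 18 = -3.61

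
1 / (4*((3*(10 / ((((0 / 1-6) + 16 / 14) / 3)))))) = -17 / 1260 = -0.01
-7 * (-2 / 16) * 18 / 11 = 63 / 44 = 1.43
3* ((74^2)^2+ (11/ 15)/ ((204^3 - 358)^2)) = 32416230686553620975051/ 360341581808180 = 89959728.00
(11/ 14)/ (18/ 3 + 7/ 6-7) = 33/ 7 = 4.71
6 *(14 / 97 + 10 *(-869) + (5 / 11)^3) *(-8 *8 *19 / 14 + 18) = 3244561033332 / 903749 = 3590113.00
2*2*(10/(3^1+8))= 40/11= 3.64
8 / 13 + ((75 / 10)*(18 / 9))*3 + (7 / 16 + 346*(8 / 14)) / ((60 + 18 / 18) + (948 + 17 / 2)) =67866789 / 1481480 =45.81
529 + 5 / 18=9527 / 18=529.28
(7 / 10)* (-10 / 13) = -7 / 13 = -0.54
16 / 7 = 2.29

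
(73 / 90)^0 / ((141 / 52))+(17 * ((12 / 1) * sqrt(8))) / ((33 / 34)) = 52 / 141+4624 * sqrt(2) / 11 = 594.85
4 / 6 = 2 / 3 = 0.67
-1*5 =-5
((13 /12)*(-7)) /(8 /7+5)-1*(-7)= 2975 /516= 5.77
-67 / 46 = -1.46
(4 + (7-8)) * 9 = 27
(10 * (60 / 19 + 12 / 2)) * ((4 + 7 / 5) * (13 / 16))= 30537 / 76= 401.80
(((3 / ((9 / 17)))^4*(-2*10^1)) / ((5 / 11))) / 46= -1837462 / 1863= -986.29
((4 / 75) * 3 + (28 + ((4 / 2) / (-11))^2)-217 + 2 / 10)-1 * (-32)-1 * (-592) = 1317064 / 3025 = 435.39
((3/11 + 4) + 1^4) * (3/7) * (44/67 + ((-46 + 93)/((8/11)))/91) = 527307/170716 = 3.09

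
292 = 292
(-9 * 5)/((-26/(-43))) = -74.42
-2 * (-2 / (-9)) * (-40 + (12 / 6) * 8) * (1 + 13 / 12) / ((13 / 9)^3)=16200 / 2197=7.37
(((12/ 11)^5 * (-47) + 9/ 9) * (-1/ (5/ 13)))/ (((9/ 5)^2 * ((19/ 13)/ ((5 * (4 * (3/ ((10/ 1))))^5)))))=187128475872/ 382496125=489.23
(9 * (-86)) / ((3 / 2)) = -516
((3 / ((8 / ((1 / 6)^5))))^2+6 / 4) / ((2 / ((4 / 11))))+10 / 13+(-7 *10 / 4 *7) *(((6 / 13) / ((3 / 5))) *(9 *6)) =-156406056910835 / 30743691264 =-5087.42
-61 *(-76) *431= 1998116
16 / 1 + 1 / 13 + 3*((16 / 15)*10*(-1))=-207 / 13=-15.92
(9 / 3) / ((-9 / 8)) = -8 / 3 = -2.67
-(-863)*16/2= 6904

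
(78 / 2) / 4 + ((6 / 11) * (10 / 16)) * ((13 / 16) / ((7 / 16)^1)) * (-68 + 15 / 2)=-1599 / 56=-28.55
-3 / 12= -0.25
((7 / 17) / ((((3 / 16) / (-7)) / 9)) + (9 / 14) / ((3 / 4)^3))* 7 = -48848 / 51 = -957.80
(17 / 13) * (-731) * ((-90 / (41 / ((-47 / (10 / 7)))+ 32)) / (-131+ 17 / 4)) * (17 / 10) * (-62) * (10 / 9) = 86185221640 / 33343869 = 2584.74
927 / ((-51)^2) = 103 / 289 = 0.36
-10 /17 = -0.59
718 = 718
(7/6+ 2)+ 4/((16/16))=43/6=7.17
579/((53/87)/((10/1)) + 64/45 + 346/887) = 1340425530/4336637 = 309.09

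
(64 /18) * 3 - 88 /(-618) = 3340 /309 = 10.81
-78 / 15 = -26 / 5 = -5.20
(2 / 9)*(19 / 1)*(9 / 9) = 38 / 9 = 4.22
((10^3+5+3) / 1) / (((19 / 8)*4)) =106.11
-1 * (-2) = 2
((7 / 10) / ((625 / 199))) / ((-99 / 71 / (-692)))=34220438 / 309375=110.61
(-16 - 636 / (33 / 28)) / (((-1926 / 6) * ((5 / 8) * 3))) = 48896 / 52965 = 0.92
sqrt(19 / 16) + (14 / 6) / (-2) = -7 / 6 + sqrt(19) / 4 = -0.08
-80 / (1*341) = -80 / 341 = -0.23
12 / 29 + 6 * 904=157308 / 29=5424.41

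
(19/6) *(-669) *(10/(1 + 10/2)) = -21185/6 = -3530.83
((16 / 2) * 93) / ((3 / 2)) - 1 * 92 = 404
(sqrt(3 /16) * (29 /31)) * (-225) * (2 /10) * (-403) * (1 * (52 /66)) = 73515 * sqrt(3) /22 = 5787.81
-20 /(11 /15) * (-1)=300 /11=27.27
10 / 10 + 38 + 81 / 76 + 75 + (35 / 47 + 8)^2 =191.54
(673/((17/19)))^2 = 163507369/289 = 565769.44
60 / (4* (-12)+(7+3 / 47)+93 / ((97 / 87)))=273540 / 193649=1.41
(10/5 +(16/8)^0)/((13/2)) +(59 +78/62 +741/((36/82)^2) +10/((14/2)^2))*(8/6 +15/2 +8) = 841137824369/12796056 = 65734.15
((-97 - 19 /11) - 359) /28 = -5035 /308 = -16.35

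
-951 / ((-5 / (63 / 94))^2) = -3774519 / 220900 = -17.09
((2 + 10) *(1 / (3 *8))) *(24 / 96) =1 / 8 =0.12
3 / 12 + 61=245 / 4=61.25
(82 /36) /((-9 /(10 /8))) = -205 /648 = -0.32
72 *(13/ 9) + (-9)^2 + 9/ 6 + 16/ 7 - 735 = -7647/ 14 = -546.21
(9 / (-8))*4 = -9 / 2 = -4.50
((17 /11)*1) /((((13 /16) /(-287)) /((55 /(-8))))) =48790 /13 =3753.08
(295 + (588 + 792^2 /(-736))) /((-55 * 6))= -707 /7590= -0.09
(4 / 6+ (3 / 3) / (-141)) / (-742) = -31 / 34874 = -0.00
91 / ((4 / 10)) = 455 / 2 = 227.50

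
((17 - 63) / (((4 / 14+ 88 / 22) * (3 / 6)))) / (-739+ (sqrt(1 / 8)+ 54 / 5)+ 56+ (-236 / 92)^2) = 128726860 * sqrt(2) / 10627147623747+ 342732515008 / 10627147623747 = 0.03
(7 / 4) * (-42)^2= 3087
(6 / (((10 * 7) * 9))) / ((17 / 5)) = 1 / 357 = 0.00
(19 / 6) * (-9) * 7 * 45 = -17955 / 2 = -8977.50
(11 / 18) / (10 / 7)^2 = 539 / 1800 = 0.30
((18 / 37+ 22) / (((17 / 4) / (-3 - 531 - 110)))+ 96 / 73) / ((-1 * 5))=156395552 / 229585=681.21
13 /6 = 2.17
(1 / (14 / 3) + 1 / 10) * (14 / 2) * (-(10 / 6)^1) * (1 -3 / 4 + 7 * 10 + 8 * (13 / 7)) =-26213 / 84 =-312.06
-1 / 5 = -0.20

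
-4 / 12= -1 / 3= -0.33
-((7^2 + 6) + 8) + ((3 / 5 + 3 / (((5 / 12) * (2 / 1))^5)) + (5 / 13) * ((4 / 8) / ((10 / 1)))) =-8923819 / 162500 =-54.92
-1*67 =-67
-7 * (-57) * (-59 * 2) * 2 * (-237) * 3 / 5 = 66950604 / 5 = 13390120.80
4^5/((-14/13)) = -6656/7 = -950.86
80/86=0.93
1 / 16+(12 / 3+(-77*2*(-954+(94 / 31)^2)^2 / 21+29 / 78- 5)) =-1257466192467659 / 192092368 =-6546153.84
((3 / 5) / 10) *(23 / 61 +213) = 19524 / 1525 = 12.80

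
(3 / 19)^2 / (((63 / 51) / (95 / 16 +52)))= 47277 / 40432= 1.17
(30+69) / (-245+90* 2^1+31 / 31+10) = -11 / 6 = -1.83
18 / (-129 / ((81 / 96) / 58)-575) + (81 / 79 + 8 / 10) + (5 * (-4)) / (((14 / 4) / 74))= -98933662329 / 234977995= -421.03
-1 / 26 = -0.04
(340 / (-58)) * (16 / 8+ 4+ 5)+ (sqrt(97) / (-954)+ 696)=18314 / 29 - sqrt(97) / 954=631.51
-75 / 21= -25 / 7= -3.57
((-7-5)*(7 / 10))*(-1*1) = 42 / 5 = 8.40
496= 496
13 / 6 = 2.17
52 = 52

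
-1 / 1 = -1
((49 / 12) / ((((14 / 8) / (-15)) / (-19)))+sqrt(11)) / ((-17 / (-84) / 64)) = 5376 * sqrt(11) / 17+3575040 / 17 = 211345.30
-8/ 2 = -4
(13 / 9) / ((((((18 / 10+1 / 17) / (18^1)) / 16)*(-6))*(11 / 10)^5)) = -23.16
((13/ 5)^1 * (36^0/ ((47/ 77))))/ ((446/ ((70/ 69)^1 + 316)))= 10947937/ 3615945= 3.03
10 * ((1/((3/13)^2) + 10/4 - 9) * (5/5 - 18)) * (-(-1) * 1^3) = -18785/9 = -2087.22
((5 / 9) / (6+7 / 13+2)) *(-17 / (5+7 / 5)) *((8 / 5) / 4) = -1105 / 15984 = -0.07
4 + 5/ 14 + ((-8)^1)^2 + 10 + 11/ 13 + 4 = 15143/ 182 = 83.20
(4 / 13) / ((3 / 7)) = 28 / 39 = 0.72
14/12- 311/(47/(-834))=1556573/282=5519.76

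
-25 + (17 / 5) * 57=844 / 5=168.80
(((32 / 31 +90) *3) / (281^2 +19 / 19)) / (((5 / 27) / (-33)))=-0.62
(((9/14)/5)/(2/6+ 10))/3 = 9/2170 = 0.00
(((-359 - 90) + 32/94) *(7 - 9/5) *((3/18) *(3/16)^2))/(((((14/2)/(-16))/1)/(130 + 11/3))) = 109926531/26320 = 4176.54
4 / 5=0.80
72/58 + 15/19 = 1119/551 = 2.03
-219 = -219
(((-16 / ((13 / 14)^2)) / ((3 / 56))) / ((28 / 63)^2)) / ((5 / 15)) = -5260.69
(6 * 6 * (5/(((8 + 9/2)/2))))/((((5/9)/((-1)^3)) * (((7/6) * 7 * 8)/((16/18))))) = -0.71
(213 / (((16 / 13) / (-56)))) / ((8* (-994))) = 39 / 32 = 1.22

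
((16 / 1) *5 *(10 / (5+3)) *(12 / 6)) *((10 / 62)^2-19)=-3646800 / 961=-3794.80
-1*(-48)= 48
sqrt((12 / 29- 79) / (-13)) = sqrt(859183) / 377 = 2.46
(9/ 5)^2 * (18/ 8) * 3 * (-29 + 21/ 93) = -487701/ 775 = -629.29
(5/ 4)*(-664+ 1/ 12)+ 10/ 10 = -39787/ 48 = -828.90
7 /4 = 1.75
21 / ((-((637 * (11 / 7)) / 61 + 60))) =-1281 / 4661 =-0.27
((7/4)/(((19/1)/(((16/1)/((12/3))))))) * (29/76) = 203/1444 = 0.14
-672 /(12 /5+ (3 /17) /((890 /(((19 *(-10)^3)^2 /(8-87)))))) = 33467560 /45005473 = 0.74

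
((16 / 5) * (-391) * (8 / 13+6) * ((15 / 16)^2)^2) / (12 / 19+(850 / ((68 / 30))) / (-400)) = 1078133625 / 51584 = 20900.54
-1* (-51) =51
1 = 1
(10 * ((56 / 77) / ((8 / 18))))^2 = 32400 / 121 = 267.77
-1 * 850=-850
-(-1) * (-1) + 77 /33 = 4 /3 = 1.33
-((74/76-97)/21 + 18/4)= 0.07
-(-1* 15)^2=-225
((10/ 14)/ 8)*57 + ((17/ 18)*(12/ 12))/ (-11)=27739/ 5544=5.00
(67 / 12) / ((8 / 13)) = 871 / 96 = 9.07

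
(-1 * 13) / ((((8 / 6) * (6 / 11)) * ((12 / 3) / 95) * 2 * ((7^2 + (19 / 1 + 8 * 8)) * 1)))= -1235 / 768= -1.61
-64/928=-2/29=-0.07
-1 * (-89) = 89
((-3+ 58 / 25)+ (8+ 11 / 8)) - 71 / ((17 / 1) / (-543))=2276.52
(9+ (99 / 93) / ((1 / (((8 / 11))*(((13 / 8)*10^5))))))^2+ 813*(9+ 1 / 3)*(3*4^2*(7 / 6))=15829952792.56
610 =610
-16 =-16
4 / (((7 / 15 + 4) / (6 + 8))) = 840 / 67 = 12.54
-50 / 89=-0.56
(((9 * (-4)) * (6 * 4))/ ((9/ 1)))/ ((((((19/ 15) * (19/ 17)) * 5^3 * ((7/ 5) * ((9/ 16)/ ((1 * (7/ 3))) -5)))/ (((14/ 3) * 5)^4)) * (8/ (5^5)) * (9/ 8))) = 130614400000000/ 15585453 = 8380532.80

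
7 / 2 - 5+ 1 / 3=-1.17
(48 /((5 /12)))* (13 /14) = 3744 /35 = 106.97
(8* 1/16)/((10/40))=2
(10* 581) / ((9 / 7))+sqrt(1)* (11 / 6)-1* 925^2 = -15319877 / 18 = -851104.28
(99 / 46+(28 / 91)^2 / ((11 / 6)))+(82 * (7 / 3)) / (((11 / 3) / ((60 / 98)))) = 20443239 / 598598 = 34.15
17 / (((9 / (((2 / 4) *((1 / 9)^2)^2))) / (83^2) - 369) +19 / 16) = -1873808 / 38652197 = -0.05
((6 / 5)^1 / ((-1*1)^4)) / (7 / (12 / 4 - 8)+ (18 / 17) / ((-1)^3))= -102 / 209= -0.49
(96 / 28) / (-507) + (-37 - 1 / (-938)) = -838031 / 22646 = -37.01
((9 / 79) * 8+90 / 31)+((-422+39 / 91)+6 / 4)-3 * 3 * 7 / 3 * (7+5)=-22911853 / 34286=-668.26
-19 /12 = -1.58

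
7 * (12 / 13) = 84 / 13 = 6.46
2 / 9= 0.22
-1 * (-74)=74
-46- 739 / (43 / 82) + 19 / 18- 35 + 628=-861.20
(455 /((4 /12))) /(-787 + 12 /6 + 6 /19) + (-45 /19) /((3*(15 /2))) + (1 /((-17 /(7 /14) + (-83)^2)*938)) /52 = -174730579853569 /94714344259080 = -1.84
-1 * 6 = -6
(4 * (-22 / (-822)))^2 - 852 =-143918756 / 168921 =-851.99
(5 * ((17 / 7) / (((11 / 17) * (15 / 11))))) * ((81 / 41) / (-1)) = -7803 / 287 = -27.19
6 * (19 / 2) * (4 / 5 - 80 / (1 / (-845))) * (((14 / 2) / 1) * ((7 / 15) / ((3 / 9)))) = 944045172 / 25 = 37761806.88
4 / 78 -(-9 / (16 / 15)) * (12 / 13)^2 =3671 / 507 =7.24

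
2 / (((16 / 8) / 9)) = 9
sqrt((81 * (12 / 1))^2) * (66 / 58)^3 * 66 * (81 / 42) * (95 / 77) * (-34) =-9138935785320 / 1195061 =-7647254.65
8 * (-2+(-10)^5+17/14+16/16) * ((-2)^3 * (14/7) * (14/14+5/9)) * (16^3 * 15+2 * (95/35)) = 1223444133883.94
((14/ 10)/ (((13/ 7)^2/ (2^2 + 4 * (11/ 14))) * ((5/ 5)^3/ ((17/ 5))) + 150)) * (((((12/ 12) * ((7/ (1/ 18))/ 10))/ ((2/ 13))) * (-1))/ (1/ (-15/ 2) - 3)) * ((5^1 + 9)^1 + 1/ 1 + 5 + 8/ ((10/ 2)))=221041548/ 41987215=5.26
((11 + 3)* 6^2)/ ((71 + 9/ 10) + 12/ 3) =1680/ 253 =6.64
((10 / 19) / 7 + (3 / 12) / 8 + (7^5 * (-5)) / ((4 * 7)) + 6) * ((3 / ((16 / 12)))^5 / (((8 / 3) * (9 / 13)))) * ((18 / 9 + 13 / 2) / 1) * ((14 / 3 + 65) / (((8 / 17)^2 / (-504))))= 126082469686.41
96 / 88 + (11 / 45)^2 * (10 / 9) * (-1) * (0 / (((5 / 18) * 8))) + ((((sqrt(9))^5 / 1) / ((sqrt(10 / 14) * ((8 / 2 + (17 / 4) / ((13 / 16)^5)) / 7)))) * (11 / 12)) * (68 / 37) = 12 / 11 + 1458067611 * sqrt(35) / 40711100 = 212.98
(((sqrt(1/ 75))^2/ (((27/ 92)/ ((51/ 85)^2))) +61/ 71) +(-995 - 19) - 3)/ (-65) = 405814718/ 25959375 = 15.63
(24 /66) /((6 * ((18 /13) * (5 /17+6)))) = 221 /31779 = 0.01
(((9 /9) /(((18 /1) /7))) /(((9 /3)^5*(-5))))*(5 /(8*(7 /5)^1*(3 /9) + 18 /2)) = -0.00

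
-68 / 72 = -17 / 18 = -0.94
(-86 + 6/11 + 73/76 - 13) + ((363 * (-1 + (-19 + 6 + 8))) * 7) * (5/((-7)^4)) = -37060255/286748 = -129.24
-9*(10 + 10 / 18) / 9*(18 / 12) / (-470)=0.03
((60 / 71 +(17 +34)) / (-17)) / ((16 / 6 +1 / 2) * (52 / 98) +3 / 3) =-1.14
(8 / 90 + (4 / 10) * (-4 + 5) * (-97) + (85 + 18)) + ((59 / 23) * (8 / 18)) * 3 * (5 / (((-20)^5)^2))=6813593600000177 / 105984000000000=64.29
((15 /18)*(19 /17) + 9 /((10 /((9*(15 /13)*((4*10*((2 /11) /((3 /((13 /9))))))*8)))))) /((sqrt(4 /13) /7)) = 2063635*sqrt(13) /2244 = 3315.75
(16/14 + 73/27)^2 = 528529/35721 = 14.80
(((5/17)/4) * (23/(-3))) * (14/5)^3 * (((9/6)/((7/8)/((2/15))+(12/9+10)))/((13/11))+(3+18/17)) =-4123248962/80681575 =-51.11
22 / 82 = 11 / 41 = 0.27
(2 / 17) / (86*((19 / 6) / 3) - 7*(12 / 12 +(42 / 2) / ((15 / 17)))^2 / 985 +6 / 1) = 443250 / 348154679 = 0.00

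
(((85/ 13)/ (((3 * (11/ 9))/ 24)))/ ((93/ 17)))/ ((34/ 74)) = 75480/ 4433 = 17.03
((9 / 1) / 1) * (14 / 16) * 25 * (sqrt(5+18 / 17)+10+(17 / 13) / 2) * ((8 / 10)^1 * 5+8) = 4725 * sqrt(1751) / 34+1308825 / 52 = 30984.93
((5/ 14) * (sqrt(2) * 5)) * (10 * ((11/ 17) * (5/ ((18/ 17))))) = 6875 * sqrt(2)/ 126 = 77.16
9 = 9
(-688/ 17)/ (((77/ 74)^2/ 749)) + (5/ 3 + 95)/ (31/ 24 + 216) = -60064106736/ 2145451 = -27996.03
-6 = -6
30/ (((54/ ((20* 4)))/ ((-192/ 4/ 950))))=-128/ 57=-2.25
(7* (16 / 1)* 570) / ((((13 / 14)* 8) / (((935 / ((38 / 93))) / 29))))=255647700 / 377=678110.61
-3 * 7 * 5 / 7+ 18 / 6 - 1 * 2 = -14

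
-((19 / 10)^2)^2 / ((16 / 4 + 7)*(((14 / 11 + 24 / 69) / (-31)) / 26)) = 1207945349 / 2050000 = 589.24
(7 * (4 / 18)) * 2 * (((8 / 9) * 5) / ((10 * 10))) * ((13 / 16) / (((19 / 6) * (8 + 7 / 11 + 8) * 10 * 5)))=1001 / 23469750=0.00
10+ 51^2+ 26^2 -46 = 3241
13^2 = 169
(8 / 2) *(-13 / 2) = -26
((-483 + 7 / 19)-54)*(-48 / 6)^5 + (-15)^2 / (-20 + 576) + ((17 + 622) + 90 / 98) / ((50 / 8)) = 227558562036811 / 12940900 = 17584446.37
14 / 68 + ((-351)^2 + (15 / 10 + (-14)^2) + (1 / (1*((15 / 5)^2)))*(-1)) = 18879985 / 153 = 123398.59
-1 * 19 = -19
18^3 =5832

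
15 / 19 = 0.79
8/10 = 0.80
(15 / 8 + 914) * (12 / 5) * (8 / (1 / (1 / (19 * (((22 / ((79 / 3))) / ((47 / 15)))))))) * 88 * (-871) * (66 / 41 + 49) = -31467871699888 / 2337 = -13465071330.72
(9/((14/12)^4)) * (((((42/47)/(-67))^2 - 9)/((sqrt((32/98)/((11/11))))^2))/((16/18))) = -585530179245/3887150792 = -150.63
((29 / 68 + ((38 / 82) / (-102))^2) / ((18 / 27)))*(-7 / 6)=-26106353 / 34978248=-0.75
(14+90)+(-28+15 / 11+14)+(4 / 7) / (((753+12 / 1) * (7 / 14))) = 5381863 / 58905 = 91.37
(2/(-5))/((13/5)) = -2/13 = -0.15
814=814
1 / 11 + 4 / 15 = 59 / 165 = 0.36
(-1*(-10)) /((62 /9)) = 45 /31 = 1.45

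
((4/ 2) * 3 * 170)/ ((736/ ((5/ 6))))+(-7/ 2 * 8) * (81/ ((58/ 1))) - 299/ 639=-261977621/ 6819408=-38.42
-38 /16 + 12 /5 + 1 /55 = 19 /440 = 0.04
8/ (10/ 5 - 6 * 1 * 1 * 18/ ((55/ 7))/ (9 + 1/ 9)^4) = 4973339360/ 1242094811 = 4.00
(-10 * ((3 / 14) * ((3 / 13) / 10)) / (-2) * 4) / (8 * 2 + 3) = 9 / 1729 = 0.01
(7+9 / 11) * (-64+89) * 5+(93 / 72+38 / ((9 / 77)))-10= 1024591 / 792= 1293.68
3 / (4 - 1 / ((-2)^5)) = 32 / 43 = 0.74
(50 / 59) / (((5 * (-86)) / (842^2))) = -3544820 / 2537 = -1397.25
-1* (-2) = 2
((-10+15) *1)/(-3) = -5/3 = -1.67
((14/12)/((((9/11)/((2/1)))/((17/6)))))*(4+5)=1309/18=72.72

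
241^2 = 58081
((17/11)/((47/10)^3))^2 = 289000000/1304285054809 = 0.00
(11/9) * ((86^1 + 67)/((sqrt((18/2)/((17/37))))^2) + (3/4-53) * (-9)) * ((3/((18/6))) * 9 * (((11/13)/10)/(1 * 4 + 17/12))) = 25683339/312650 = 82.15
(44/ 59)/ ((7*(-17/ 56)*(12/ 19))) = -1672/ 3009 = -0.56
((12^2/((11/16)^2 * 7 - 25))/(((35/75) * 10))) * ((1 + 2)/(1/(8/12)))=-12288/4319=-2.85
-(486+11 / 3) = -1469 / 3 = -489.67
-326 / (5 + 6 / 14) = -1141 / 19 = -60.05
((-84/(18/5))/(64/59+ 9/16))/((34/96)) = -211456/5287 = -40.00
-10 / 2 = -5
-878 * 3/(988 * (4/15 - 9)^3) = 4444875/1110556954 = 0.00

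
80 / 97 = 0.82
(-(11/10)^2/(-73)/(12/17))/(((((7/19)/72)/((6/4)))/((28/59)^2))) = 9848916/6352825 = 1.55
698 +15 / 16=11183 / 16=698.94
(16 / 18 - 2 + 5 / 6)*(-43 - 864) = 4535 / 18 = 251.94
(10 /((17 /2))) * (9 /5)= 36 /17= 2.12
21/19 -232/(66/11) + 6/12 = -4225/114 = -37.06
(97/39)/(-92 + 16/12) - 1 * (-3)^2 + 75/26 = -21721/3536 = -6.14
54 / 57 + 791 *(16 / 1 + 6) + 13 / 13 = 17403.95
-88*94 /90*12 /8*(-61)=126148 /15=8409.87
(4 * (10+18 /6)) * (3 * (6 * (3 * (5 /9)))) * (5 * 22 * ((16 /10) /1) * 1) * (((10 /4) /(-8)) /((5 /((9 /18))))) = -8580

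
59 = 59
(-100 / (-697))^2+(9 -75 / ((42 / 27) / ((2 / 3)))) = -78631058 / 3400663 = -23.12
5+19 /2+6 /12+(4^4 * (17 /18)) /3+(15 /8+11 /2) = 22241 /216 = 102.97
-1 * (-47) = 47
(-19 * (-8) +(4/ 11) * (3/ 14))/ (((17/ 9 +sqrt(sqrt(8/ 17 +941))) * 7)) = -72561015 * sqrt(272085)/ 27917221486 - 4401139095/ 27917221486 +137059695 * 16005^(1/ 4) * 17^(3/ 4)/ 27917221486 +38414655 * 16005^(3/ 4) * 17^(1/ 4)/ 27917221486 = 2.92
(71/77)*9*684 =437076/77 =5676.31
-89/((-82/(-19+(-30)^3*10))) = -24031691/82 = -293069.40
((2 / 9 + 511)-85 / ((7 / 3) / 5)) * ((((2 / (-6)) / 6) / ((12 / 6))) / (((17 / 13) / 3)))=-67379 / 3213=-20.97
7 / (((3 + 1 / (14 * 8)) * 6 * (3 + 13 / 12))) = 32 / 337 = 0.09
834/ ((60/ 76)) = 1056.40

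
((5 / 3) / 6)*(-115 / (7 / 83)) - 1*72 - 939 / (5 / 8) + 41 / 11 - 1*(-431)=-10522807 / 6930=-1518.44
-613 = -613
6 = 6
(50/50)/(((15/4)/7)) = 28/15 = 1.87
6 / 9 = 2 / 3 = 0.67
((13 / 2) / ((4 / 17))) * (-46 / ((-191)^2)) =-0.03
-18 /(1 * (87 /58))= -12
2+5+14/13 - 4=4.08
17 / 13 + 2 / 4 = 47 / 26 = 1.81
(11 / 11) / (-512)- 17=-8705 / 512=-17.00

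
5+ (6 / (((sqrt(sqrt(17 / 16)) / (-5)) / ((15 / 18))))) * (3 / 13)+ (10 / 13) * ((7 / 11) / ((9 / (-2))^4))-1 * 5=1120 / 938223-150 * 17^(3 / 4) / 221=-5.68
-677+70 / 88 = -676.20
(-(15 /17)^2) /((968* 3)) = -75 /279752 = -0.00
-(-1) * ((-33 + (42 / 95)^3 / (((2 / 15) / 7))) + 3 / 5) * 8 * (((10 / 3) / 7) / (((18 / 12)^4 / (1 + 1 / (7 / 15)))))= -110736384 / 1680455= -65.90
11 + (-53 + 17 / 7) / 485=36991 / 3395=10.90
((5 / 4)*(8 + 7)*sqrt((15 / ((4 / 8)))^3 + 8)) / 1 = 150*sqrt(422) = 3081.40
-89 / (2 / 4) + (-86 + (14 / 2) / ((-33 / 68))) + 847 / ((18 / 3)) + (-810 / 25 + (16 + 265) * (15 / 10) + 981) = 203419 / 165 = 1232.84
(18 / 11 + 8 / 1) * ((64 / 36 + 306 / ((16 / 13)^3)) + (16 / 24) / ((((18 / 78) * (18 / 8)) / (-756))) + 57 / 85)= -66768292883 / 8616960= -7748.47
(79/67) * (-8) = -632/67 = -9.43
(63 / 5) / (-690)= -21 / 1150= -0.02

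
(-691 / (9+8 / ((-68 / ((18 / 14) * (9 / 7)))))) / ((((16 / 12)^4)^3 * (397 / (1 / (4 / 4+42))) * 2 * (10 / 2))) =-33988781547 / 2334191412838400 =-0.00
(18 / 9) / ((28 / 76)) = 38 / 7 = 5.43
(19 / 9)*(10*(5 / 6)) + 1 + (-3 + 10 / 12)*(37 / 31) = 26795 / 1674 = 16.01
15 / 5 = 3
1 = 1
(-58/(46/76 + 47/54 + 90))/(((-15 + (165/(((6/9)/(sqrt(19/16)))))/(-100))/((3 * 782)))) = 2978256384000/29062313443 - 122853075840 * sqrt(19)/29062313443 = 84.05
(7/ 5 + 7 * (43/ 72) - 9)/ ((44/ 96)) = -1231/ 165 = -7.46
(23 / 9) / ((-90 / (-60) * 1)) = 46 / 27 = 1.70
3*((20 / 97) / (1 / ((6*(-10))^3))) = -12960000 / 97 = -133608.25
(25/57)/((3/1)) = 25/171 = 0.15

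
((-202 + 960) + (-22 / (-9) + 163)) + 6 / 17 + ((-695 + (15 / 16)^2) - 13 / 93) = 278705063 / 1214208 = 229.54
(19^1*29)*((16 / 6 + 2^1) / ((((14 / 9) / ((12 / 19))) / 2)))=2088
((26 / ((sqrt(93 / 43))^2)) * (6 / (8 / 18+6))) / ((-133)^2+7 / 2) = 0.00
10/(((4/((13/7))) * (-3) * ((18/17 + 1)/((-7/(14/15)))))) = 1105/196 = 5.64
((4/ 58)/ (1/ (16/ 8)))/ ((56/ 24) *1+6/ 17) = 204/ 3973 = 0.05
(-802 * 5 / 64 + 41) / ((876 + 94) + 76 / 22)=-7623 / 342656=-0.02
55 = 55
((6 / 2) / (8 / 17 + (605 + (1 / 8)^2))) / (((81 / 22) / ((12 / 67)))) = 95744 / 397237707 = 0.00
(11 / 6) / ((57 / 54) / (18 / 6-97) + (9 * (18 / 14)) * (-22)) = -21714 / 3015277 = -0.01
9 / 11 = 0.82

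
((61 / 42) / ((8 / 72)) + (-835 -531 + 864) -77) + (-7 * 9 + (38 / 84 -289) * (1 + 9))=-147605 / 42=-3514.40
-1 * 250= -250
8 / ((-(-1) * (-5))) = -8 / 5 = -1.60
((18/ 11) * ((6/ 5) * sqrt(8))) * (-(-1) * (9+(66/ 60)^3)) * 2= 557874 * sqrt(2)/ 6875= 114.76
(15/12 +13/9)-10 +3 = -155/36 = -4.31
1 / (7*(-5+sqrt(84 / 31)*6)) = 155 / 15743+12*sqrt(651) / 15743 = 0.03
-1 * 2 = -2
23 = 23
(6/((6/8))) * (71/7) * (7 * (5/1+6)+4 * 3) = 50552/7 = 7221.71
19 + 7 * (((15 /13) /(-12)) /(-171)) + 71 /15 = 1055359 /44460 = 23.74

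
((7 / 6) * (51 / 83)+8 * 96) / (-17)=-127607 / 2822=-45.22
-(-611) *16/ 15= 9776/ 15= 651.73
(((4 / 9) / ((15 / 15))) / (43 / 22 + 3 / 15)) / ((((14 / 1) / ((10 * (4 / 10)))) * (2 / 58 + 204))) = 0.00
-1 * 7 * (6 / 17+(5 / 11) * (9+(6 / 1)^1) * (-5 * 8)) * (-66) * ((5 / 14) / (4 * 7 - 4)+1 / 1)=-8684247 / 68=-127709.51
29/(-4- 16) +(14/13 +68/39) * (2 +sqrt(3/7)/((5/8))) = 176 * sqrt(21)/273 +3269/780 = 7.15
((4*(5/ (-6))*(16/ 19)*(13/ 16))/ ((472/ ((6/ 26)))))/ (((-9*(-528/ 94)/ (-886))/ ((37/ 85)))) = 770377/ 90558864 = 0.01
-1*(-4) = 4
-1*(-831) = 831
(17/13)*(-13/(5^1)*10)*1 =-34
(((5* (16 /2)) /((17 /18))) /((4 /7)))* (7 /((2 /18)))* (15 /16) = 297675 /68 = 4377.57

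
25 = 25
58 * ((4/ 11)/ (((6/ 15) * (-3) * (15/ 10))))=-1160/ 99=-11.72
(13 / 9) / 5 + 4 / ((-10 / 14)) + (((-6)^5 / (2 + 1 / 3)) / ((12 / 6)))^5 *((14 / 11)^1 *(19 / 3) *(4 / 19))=-25907099967273446691109 / 1188495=-21798240604523743.63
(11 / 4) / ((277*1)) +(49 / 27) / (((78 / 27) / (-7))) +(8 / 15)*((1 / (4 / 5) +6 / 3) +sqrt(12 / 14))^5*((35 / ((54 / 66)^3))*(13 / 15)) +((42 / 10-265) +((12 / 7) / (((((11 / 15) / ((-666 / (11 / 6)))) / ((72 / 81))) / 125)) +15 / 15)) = -958843422307328413 / 12807269354880 +140886926323*sqrt(42) / 51438240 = -57116.68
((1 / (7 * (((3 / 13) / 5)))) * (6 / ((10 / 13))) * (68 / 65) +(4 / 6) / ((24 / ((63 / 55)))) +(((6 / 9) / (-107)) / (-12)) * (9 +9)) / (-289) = -49043 / 560252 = -0.09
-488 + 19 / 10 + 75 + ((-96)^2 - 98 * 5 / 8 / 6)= 1055363 / 120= 8794.69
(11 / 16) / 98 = 0.01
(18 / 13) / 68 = 9 / 442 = 0.02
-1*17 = -17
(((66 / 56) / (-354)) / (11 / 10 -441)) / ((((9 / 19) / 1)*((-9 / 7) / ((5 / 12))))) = -5225 / 1009095408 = -0.00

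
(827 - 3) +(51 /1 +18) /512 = 421957 /512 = 824.13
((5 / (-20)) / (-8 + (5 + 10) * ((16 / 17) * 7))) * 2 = -17 / 3088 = -0.01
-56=-56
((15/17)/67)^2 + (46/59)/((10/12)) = 0.94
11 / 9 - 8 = -61 / 9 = -6.78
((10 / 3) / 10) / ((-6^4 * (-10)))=1 / 38880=0.00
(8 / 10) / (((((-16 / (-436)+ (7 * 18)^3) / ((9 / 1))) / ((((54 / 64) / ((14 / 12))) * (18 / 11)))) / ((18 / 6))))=2145447 / 167891560760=0.00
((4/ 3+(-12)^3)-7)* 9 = -15603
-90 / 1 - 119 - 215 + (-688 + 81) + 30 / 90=-3092 / 3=-1030.67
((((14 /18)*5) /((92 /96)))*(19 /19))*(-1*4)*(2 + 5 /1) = -7840 /69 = -113.62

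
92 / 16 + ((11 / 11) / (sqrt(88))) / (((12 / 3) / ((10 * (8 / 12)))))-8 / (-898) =5.94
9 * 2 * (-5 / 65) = -18 / 13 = -1.38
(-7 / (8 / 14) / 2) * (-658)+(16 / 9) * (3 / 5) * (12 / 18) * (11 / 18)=6529709 / 1620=4030.68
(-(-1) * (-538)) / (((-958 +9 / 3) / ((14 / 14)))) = 538 / 955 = 0.56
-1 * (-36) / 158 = 18 / 79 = 0.23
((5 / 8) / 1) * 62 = 155 / 4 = 38.75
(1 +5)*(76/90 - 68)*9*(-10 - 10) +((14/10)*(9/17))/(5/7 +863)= 37272864921/513910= 72528.00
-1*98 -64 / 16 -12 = -114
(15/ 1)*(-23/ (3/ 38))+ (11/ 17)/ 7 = -520019/ 119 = -4369.91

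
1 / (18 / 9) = 1 / 2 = 0.50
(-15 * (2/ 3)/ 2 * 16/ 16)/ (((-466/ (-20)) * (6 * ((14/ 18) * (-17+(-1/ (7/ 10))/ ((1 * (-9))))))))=0.00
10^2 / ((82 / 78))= 3900 / 41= 95.12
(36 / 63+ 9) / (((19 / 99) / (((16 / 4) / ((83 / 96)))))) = 2547072 / 11039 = 230.73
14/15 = 0.93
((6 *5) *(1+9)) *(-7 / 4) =-525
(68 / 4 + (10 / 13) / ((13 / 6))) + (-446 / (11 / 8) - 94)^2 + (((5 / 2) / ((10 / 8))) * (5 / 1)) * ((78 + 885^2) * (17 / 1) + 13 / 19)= 51805387898391 / 388531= 133336562.33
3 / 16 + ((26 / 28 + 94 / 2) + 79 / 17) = 100461 / 1904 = 52.76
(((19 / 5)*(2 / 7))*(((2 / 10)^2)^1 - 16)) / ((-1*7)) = 2166 / 875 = 2.48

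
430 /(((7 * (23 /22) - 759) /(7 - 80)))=690580 /16537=41.76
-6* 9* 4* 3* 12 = -7776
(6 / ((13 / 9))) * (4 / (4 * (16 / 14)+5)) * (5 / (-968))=-945 / 105391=-0.01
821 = 821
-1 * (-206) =206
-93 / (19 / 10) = -930 / 19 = -48.95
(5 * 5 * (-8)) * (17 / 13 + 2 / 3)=-15400 / 39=-394.87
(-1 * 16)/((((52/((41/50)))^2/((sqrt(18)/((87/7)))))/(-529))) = 6224743 * sqrt(2)/12252500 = 0.72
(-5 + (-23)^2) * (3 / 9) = 524 / 3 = 174.67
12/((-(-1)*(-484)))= -0.02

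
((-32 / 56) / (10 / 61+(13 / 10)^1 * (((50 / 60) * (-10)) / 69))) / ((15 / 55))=-302.36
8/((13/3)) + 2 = 50/13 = 3.85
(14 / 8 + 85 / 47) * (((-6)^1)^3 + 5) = -141159 / 188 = -750.85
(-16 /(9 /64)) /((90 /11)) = -5632 /405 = -13.91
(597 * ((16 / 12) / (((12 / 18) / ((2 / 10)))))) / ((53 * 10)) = 597 / 1325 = 0.45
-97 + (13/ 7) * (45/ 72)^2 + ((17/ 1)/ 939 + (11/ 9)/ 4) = -121091563/ 1262016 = -95.95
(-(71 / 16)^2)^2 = 25411681 / 65536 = 387.75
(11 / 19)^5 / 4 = 161051 / 9904396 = 0.02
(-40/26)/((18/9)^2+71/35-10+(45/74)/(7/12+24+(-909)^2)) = 256815775300/662951457103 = 0.39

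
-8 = -8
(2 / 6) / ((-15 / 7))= -7 / 45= -0.16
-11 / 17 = -0.65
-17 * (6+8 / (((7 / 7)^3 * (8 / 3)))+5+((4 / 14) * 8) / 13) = -21930 / 91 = -240.99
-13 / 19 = -0.68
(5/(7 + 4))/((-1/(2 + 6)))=-40/11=-3.64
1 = 1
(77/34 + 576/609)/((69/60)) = 221590/79373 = 2.79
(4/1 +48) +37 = 89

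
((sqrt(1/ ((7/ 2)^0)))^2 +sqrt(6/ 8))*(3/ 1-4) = -1-sqrt(3)/ 2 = -1.87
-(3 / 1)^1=-3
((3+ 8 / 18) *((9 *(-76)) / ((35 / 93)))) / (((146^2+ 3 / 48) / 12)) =-42068736 / 11936995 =-3.52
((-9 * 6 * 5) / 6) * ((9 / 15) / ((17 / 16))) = -432 / 17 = -25.41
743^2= 552049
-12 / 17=-0.71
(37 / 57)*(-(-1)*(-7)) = -259 / 57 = -4.54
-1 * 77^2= -5929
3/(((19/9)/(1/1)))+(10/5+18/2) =236/19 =12.42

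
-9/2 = -4.50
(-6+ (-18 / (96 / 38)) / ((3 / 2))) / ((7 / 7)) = -43 / 4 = -10.75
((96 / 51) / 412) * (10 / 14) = 40 / 12257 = 0.00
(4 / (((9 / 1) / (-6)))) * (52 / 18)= -208 / 27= -7.70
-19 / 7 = -2.71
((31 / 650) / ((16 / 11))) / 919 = 341 / 9557600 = 0.00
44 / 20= 11 / 5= 2.20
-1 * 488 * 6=-2928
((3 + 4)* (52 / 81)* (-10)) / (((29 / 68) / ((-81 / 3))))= 247520 / 87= 2845.06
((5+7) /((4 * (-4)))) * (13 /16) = -39 /64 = -0.61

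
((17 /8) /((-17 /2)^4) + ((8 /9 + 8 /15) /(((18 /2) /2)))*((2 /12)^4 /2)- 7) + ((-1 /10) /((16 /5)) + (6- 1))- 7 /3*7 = -94712075381 /5157470880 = -18.36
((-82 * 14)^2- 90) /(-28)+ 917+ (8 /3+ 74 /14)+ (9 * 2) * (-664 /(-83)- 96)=-286343 /6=-47723.83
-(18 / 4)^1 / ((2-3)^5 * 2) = 9 / 4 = 2.25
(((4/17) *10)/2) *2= 40/17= 2.35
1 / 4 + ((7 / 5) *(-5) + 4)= -11 / 4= -2.75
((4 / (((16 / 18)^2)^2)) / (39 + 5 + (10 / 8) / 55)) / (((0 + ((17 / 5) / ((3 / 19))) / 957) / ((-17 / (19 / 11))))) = -11396161755 / 179009792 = -63.66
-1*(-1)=1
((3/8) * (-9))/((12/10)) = -45/16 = -2.81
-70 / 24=-35 / 12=-2.92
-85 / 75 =-17 / 15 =-1.13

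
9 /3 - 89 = -86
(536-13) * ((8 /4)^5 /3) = 16736 /3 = 5578.67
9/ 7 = 1.29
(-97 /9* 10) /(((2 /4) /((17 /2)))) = -1832.22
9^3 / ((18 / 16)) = 648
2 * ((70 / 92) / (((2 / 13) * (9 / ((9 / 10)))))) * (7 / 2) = 637 / 184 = 3.46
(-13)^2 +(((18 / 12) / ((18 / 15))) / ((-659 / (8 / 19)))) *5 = 2115999 / 12521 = 169.00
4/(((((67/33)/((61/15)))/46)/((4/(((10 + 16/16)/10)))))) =89792/67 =1340.18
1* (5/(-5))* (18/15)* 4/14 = -12/35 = -0.34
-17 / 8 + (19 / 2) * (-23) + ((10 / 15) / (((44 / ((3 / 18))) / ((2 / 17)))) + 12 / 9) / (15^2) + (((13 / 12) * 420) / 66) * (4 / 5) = -651635819 / 3029400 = -215.10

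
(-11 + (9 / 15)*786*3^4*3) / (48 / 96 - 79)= -1145878 / 785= -1459.72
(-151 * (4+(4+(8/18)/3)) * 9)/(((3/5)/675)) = -12457500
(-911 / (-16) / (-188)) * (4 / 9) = -911 / 6768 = -0.13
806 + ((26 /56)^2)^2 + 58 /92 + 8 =11517159047 /14137088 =814.68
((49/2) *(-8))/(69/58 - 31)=1624/247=6.57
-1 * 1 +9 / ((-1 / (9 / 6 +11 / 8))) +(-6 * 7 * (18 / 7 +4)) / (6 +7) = -5003 / 104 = -48.11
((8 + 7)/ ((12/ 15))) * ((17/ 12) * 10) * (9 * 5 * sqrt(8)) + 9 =9 + 95625 * sqrt(2)/ 4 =33817.54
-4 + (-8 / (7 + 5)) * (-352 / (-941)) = -11996 / 2823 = -4.25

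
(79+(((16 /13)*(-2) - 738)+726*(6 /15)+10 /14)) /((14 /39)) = -1031.68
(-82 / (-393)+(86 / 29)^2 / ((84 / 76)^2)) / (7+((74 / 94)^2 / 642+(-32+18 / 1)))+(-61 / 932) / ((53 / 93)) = -9315921980467293677 / 7940453326539920004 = -1.17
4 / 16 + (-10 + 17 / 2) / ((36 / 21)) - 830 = -6645 / 8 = -830.62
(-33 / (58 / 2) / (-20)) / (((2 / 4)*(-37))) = -33 / 10730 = -0.00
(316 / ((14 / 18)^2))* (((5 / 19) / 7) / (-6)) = -21330 / 6517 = -3.27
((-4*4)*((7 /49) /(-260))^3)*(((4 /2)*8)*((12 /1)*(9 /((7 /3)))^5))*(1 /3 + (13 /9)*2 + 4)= 76527504 /24356284225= 0.00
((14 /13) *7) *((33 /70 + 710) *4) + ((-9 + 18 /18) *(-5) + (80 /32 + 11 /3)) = 8373149 /390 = 21469.61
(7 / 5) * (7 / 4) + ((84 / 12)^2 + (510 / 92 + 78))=62097 / 460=134.99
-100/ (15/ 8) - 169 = -667/ 3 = -222.33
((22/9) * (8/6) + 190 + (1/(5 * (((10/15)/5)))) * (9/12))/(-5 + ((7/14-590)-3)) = -41987/129060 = -0.33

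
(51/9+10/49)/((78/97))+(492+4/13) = 5728511/11466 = 499.61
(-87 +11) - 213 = -289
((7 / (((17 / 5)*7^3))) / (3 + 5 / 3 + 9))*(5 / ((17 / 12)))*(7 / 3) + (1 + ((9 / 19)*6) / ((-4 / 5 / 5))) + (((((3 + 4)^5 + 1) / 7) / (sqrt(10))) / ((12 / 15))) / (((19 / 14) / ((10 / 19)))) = -52823291 / 3151834 + 42020*sqrt(10) / 361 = 351.33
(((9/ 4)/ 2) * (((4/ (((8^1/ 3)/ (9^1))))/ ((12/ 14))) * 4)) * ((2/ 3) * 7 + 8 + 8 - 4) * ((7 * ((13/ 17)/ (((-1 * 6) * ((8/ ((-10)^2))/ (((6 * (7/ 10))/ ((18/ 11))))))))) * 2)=-67622.70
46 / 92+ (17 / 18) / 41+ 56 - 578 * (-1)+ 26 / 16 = 636.15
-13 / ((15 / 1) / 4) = -52 / 15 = -3.47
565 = 565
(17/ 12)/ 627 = 17/ 7524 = 0.00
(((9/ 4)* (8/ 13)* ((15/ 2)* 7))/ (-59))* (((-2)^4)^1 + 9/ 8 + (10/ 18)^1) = -133665/ 6136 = -21.78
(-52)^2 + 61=2765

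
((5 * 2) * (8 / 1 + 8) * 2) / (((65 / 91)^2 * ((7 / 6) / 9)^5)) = 29386561536 / 1715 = 17135021.30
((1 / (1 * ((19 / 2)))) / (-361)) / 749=-2 / 5137391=-0.00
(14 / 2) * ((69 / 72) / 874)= 0.01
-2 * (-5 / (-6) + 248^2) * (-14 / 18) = 2583203 / 27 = 95674.19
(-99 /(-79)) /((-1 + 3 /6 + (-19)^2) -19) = 198 /53957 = 0.00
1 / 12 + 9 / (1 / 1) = 109 / 12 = 9.08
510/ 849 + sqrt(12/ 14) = 170/ 283 + sqrt(42)/ 7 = 1.53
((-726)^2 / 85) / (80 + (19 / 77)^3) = 240627587508 / 3105007415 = 77.50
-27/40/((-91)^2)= -0.00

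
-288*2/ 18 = -32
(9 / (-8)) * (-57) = 513 / 8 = 64.12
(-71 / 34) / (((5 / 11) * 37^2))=-781 / 232730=-0.00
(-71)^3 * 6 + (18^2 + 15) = -2147127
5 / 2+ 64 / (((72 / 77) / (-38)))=-46771 / 18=-2598.39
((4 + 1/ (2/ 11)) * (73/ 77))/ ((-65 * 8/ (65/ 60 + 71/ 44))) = -123443/ 2642640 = -0.05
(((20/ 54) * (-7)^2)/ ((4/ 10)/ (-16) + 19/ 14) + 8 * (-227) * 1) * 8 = -145213888/ 10071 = -14419.01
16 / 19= 0.84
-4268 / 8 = -1067 / 2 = -533.50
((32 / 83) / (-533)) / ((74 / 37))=-16 / 44239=-0.00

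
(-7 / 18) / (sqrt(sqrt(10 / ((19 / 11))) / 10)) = -7 * 11^(3 / 4) * 190^(1 / 4) / 198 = -0.79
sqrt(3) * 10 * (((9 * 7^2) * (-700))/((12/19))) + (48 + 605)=-8465178.33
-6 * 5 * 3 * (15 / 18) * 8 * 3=-1800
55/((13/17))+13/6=5779/78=74.09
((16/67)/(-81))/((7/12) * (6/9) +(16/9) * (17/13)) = -416/382905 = -0.00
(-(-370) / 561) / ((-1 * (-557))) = 370 / 312477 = 0.00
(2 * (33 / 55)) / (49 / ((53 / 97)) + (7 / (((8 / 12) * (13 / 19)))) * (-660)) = -4134 / 34583605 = -0.00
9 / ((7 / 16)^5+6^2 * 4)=9437184 / 151011751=0.06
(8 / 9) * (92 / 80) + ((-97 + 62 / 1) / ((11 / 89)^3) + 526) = -1078760179 / 59895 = -18010.86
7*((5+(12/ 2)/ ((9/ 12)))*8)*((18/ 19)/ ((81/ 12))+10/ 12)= 13468/ 19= 708.84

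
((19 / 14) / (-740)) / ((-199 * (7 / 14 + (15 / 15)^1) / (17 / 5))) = 323 / 15462300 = 0.00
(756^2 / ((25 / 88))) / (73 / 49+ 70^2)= 2464463232 / 6004325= 410.45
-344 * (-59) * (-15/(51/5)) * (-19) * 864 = 8329478400/17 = 489969317.65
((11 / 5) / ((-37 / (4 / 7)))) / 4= -11 / 1295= -0.01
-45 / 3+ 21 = 6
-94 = -94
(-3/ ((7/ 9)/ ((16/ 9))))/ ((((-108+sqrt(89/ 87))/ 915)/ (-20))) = -8253446400/ 7102753 - 878400*sqrt(7743)/ 7102753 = -1172.89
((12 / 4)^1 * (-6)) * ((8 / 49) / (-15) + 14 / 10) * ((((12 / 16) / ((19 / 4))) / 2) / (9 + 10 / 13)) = -119457 / 591185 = -0.20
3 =3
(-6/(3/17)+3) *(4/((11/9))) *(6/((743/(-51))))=341496/8173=41.78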